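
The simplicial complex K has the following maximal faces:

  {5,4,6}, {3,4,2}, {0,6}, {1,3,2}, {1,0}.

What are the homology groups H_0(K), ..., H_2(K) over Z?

H_0 ≅ Z,  H_1 ≅ Z,  H_2 = 0.

We work with the vertex ordering 0 < 1 < 2 < 3 < 4 < 5 < 6. The simplices of K, each written with vertices in increasing order, are:

  0-simplices (7): [0], [1], [2], [3], [4], [5], [6]
  1-simplices (10): [0,1], [0,6], [1,2], [1,3], [2,3], [2,4], [3,4], [4,5], [4,6], [5,6]
  2-simplices (3): [1,2,3], [2,3,4], [4,5,6]

so the chain groups are C_0 ≅ Z^7, C_1 ≅ Z^10, C_2 ≅ Z^3.

∂_1: C_1 → C_0 is given by ∂[p,q] = [q] − [p].
The 7×10 boundary matrix has rank 6 and Smith normal form diag(1,1,1,1,1,1).

The boundary map ∂_2: C_2 → C_1 acts by ∂[p,q,r] = [q,r] − [p,r] + [p,q]. For instance
  ∂[1,2,3] = [2,3] − [1,3] + [1,2],
  ∂[2,3,4] = [3,4] − [2,4] + [2,3].
The resulting 10×3 matrix has rank 3, and its Smith normal form has invariant factors (1,1,1).

Now H_k = ker ∂_k / im ∂_{k+1}, so:

  H_0: rank C_0 − rank ∂_1 = 7 − 6 = 1, and the invariant factors of ∂_1 are all 1, so H_0 ≅ Z.
  H_1: rank ker ∂_1 − rank ∂_2 = (10 − 6) − 3 = 1, and the invariant factors of ∂_2 are all 1, so H_1 ≅ Z.
  H_2: rank ker ∂_2 − rank ∂_3 = (3 − 3) − 0 = 0, and there is no ∂_3, so H_2 ≅ 0.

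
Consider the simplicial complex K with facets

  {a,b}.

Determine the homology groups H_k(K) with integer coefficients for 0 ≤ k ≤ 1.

H_0 ≅ Z,  H_1 = 0.

K has 2 vertices, 1 edge.
rank ∂_0 = 0, rank ∂_1 = 1 ⇒ b_0 = 2 − 0 − 1 = 1; all invariant factors of ∂_1 are 1 so no torsion. So H_0 = Z.
rank ∂_1 = 1, rank ∂_2 = 0 ⇒ b_1 = 1 − 1 − 0 = 0. So H_1 = 0.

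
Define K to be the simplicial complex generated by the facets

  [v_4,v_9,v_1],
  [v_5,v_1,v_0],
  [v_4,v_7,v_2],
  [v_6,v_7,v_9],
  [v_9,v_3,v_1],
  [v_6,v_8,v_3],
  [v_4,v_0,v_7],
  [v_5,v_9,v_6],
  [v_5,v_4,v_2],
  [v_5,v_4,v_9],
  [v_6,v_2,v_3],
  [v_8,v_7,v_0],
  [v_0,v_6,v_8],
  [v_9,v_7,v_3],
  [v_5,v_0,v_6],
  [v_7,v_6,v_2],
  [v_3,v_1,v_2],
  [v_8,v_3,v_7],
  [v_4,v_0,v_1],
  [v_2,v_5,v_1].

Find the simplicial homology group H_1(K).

Fix the vertex order v_0 < v_1 < v_2 < v_3 < v_4 < v_5 < v_6 < v_7 < v_8 < v_9 and write every simplex with vertices in increasing order. Then dim K = 2 and the simplices of K are:

  0-simplices (10): [v_0], [v_1], [v_2], [v_3], [v_4], [v_5], [v_6], [v_7], [v_8], [v_9]
  1-simplices (30): (30 of them)
  2-simplices (20): (20 of them)

so the chain groups are C_0 ≅ Z^10, C_1 ≅ Z^30, C_2 ≅ Z^20.

Boundary ∂_1: C_1 → C_0 sends each edge [p,q] (with p < q) to q − p. For instance
  ∂[v_0,v_5] = [v_5] − [v_0].
This gives a 10×30 integer matrix of rank 9; reducing to Smith normal form yields diagonal entries (1,1,1,1,1,1,1,1,1).

Boundary ∂_2: C_2 → C_1 sends each 2-simplex [p,q,r] to [q,r] − [p,r] + [p,q]. For instance
  ∂[v_1,v_3,v_9] = [v_3,v_9] − [v_1,v_9] + [v_1,v_3],
  ∂[v_1,v_4,v_9] = [v_4,v_9] − [v_1,v_9] + [v_1,v_4].
As a 30×20 matrix over Z this has rank 20, with invariant factors (1,1,1,1,1,1,1,1,1,1,1,1,1,1,1,1,1,1,1,2).

Reading off H_k = ker ∂_k / im ∂_{k+1}:

  H_1: rank ker ∂_1 − rank ∂_2 = (30 − 9) − 20 = 1, and ∂_2 has invariant factor 2 > 1, so H_1 = Z ⊕ Z_2.

H_1 ≅ Z ⊕ Z_2.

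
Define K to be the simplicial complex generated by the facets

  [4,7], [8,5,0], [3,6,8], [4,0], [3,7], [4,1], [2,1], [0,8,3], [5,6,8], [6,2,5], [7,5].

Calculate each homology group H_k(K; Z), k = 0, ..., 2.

H_0 = Z,  H_1 = Z^3,  H_2 = 0.

Fix the vertex order 0 < 1 < 2 < 3 < 4 < 5 < 6 < 7 < 8 and write every simplex with vertices in increasing order. Then dim K = 2 and the simplices of K are:

  0-simplices (9): [0], [1], [2], [3], [4], [5], [6], [7], [8]
  1-simplices (16): [0,3], [0,4], [0,5], [0,8], [1,2], [1,4], [2,5], [2,6], [3,6], [3,7], [3,8], [4,7], [5,6], [5,7], [5,8], [6,8]
  2-simplices (5): [0,3,8], [0,5,8], [2,5,6], [3,6,8], [5,6,8]

Hence C_0 ≅ Z^9, C_1 ≅ Z^16, C_2 ≅ Z^5.

Boundary ∂_1: C_1 → C_0 sends each edge [p,q] (with p < q) to q − p.
This gives a 9×16 integer matrix of rank 8; reducing to Smith normal form yields diagonal entries (1,1,1,1,1,1,1,1).

The boundary map ∂_2: C_2 → C_1 maps a triangle to the signed sum of its edges. For instance
  ∂[5,6,8] = [6,8] − [5,8] + [5,6],
  ∂[2,5,6] = [5,6] − [2,6] + [2,5].
This gives a 16×5 integer matrix of rank 5; reducing to Smith normal form yields diagonal entries (1,1,1,1,1).

Computing H_k = (kernel of ∂_k) / (image of ∂_{k+1}):

  H_0: rank C_0 − rank ∂_1 = 9 − 8 = 1, and the invariant factors of ∂_1 are all 1, so H_0 ≅ Z.
  H_1: rank ker ∂_1 − rank ∂_2 = (16 − 8) − 5 = 3, and the invariant factors of ∂_2 are all 1, so H_1 ≅ Z^3.
  H_2: rank ker ∂_2 − rank ∂_3 = (5 − 5) − 0 = 0, and there is no ∂_3, so H_2 ≅ 0.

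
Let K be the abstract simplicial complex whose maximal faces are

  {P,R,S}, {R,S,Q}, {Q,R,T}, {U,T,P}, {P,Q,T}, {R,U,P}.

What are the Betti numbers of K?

Fix the vertex order P < Q < R < S < T < U and write every simplex with vertices in increasing order. Then dim K = 2 and the simplices of K are:

  0-simplices (6): P, Q, R, S, T, U
  1-simplices (12): PQ, PR, PS, PT, PU, QR, QS, QT, RS, RT, RU, TU
  2-simplices (6): PQT, PRS, PRU, PTU, QRS, QRT

Hence C_0 ≅ Z^6, C_1 ≅ Z^12, C_2 ≅ Z^6.

Boundary ∂_1: C_1 → C_0 sends each edge [p,q] (with p < q) to q − p.
This gives a 6×12 integer matrix of rank 5; reducing to Smith normal form yields diagonal entries (1,1,1,1,1).

The boundary map ∂_2: C_2 → C_1 maps a triangle to the signed sum of its edges. For instance
  ∂PRU = RU − PU + PR,
  ∂PQT = QT − PT + PQ.
The 12×6 boundary matrix has rank 6 and Smith normal form diag(1,1,1,1,1,1).

Computing H_k = (kernel of ∂_k) / (image of ∂_{k+1}):

  H_0: rank C_0 − rank ∂_1 = 6 − 5 = 1, and the invariant factors of ∂_1 are all 1, so H_0 ≅ Z.
  H_1: rank ker ∂_1 − rank ∂_2 = (12 − 5) − 6 = 1, and the invariant factors of ∂_2 are all 1, so H_1 ≅ Z.
  H_2: rank ker ∂_2 − rank ∂_3 = (6 − 6) − 0 = 0, and there is no ∂_3, so H_2 ≅ 0.

As a check, the Euler characteristic is 6 − 12 + 6 = 0, which agrees with 1 − 1 + 0 = 0.

Hence the Betti numbers are b_0 = 1, b_1 = 1, b_2 = 0.

b_0 = 1, b_1 = 1, b_2 = 0.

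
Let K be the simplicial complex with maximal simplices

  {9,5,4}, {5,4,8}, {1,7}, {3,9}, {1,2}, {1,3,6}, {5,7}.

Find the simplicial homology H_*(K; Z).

Order the vertices as 1 < 2 < 3 < 4 < 5 < 6 < 7 < 8 < 9. Listing each simplex with vertices in this order, K has dimension 2 with simplices:

  0-simplices (9): [1], [2], [3], [4], [5], [6], [7], [8], [9]
  1-simplices (12): [1,2], [1,3], [1,6], [1,7], [3,6], [3,9], [4,5], [4,8], [4,9], [5,7], [5,8], [5,9]
  2-simplices (3): [1,3,6], [4,5,8], [4,5,9]

so the chain groups are C_0 ≅ Z^9, C_1 ≅ Z^12, C_2 ≅ Z^3.

Boundary ∂_1: C_1 → C_0 maps an edge to its endpoints' difference, ∂[p,q] = q − p.
This gives a 9×12 integer matrix of rank 8; reducing to Smith normal form yields diagonal entries (1,1,1,1,1,1,1,1).

Boundary ∂_2: C_2 → C_1 acts by ∂[p,q,r] = [q,r] − [p,r] + [p,q]. For instance
  ∂[4,5,9] = [5,9] − [4,9] + [4,5],
  ∂[4,5,8] = [5,8] − [4,8] + [4,5].
The 12×3 boundary matrix has rank 3 and Smith normal form diag(1,1,1).

Computing H_k = (kernel of ∂_k) / (image of ∂_{k+1}):

  H_0: rank C_0 − rank ∂_1 = 9 − 8 = 1, and the invariant factors of ∂_1 are all 1, so H_0 = Z.
  H_1: rank ker ∂_1 − rank ∂_2 = (12 − 8) − 3 = 1, and the invariant factors of ∂_2 are all 1, so H_1 = Z.
  H_2: rank ker ∂_2 − rank ∂_3 = (3 − 3) − 0 = 0, and there is no ∂_3, so H_2 = 0.

H_0 = Z,  H_1 = Z,  H_2 = 0.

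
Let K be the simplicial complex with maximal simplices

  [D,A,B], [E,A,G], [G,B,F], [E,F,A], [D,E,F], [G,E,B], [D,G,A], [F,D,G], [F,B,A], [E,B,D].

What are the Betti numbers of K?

Take the total order A < B < D < E < F < G on the vertex set. Then K (dimension 2) consists of the simplices:

  0-simplices (6): A, B, D, E, F, G
  1-simplices (15): AB, AD, AE, AF, AG, BD, BE, BF, BG, DE, DF, DG, EF, EG, FG
  2-simplices (10): ABD, ABF, ADG, AEF, AEG, BDE, BEG, BFG, DEF, DFG

Hence C_0 ≅ Z^6, C_1 ≅ Z^15, C_2 ≅ Z^10.

∂_1: C_1 → C_0 is given by ∂[p,q] = [q] − [p].
As a 6×15 matrix over Z this has rank 5, with invariant factors (1,1,1,1,1).

∂_2: C_2 → C_1 sends each 2-simplex [p,q,r] to [q,r] − [p,r] + [p,q]. For instance
  ∂ADG = DG − AG + AD,
  ∂ABF = BF − AF + AB.
This gives a 15×10 integer matrix of rank 10; reducing to Smith normal form yields diagonal entries (1,1,1,1,1,1,1,1,1,2).

Now H_k = ker ∂_k / im ∂_{k+1}, so:

  H_0: rank C_0 − rank ∂_1 = 6 − 5 = 1, and the invariant factors of ∂_1 are all 1, so H_0 = Z.
  H_1: rank ker ∂_1 − rank ∂_2 = (15 − 5) − 10 = 0, and ∂_2 has invariant factor 2 > 1, so H_1 = Z/2.
  H_2: rank ker ∂_2 − rank ∂_3 = (10 − 10) − 0 = 0, and there is no ∂_3, so H_2 = 0.

Hence the Betti numbers are b_0 = 1, b_1 = 0, b_2 = 0.

b_0 = 1, b_1 = 0, b_2 = 0.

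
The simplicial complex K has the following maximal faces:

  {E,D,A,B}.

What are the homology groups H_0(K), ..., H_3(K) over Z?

H_0 = Z,  H_1 = 0,  H_2 = 0,  H_3 = 0.

Order the vertices as A < B < D < E. Listing each simplex with vertices in this order, K has dimension 3 with simplices:

  0-simplices (4): A, B, D, E
  1-simplices (6): AB, AD, AE, BD, BE, DE
  2-simplices (4): ABD, ABE, ADE, BDE
  3-simplices (1): ABDE

so the chain groups are C_0 ≅ Z^4, C_1 ≅ Z^6, C_2 ≅ Z^4, C_3 ≅ Z^1.

The boundary map ∂_1: C_1 → C_0 sends each edge [p,q] (with p < q) to q − p.
This gives a 4×6 integer matrix of rank 3; reducing to Smith normal form yields diagonal entries (1,1,1).

The boundary map ∂_2: C_2 → C_1 sends each 2-simplex [p,q,r] to [q,r] − [p,r] + [p,q]. For instance
  ∂ADE = DE − AE + AD,
  ∂ABE = BE − AE + AB.
As a 6×4 matrix over Z this has rank 3, with invariant factors (1,1,1).

The boundary map ∂_3: C_3 → C_2 sends each 3-simplex σ to the alternating sum Σ_i (−1)^i (σ with its i-th vertex removed). For instance
  ∂ABDE = BDE − ADE + ABE − ABD.
As a 4×1 matrix over Z this has rank 1, with invariant factors (1).

From H_k ≅ ker(∂_k) / im(∂_{k+1}) we obtain:

  H_0: rank C_0 − rank ∂_1 = 4 − 3 = 1, and the invariant factors of ∂_1 are all 1, so H_0 ≅ Z.
  H_1: rank ker ∂_1 − rank ∂_2 = (6 − 3) − 3 = 0, and the invariant factors of ∂_2 are all 1, so H_1 ≅ 0.
  H_2: rank ker ∂_2 − rank ∂_3 = (4 − 3) − 1 = 0, and the invariant factors of ∂_3 are all 1, so H_2 ≅ 0.
  H_3: rank ker ∂_3 − rank ∂_4 = (1 − 1) − 0 = 0, and there is no ∂_4, so H_3 ≅ 0.

As a check, the Euler characteristic is 4 − 6 + 4 − 1 = 1, which agrees with 1 − 0 + 0 − 0 = 1.
(K is a triangulation of the 3-simplex.)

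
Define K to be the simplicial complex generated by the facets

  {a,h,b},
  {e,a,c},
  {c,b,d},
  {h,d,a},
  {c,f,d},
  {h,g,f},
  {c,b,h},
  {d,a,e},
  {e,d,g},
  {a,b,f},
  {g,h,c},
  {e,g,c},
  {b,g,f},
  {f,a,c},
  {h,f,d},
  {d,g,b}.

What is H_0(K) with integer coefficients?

Order the vertices as a < b < c < d < e < f < g < h. Listing each simplex with vertices in this order, K has dimension 2 with simplices:

  0-simplices (8): a, b, c, d, e, f, g, h
  1-simplices (24): ab, ac, ad, ae, af, ah, bc, bd, bf, bg, bh, cd, ce, cf, cg, ch, de, df, dg, dh, eg, fg, fh, gh
  2-simplices (16): abf, abh, ace, acf, ade, adh, bcd, bch, bdg, bfg, cdf, ceg, cgh, deg, dfh, fgh

so the chain groups are C_0 ≅ Z^8, C_1 ≅ Z^24, C_2 ≅ Z^16.

Boundary ∂_1: C_1 → C_0 is given by ∂[p,q] = [q] − [p]. For instance
  ∂ae = e − a.
The resulting 8×24 matrix has rank 7, and its Smith normal form has invariant factors (1,1,1,1,1,1,1).

The boundary map ∂_2: C_2 → C_1 maps a triangle to the signed sum of its edges. For instance
  ∂fgh = gh − fh + fg,
  ∂bcd = cd − bd + bc.
The 24×16 boundary matrix has rank 15 and Smith normal form diag(1,1,1,1,1,1,1,1,1,1,1,1,1,1,1).

Now H_k = ker ∂_k / im ∂_{k+1}, so:

  H_0: rank C_0 − rank ∂_1 = 8 − 7 = 1, and the invariant factors of ∂_1 are all 1, so H_0 ≅ Z.

H_0 = Z.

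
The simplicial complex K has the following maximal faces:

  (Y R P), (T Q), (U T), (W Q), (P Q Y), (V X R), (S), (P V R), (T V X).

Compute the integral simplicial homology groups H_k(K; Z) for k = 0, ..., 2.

K has 10 vertices, 14 edges, 5 triangles.
rank ∂_0 = 0, rank ∂_1 = 8 ⇒ b_0 = 10 − 0 − 8 = 2; all invariant factors of ∂_1 are 1 so no torsion. So H_0 = Z^2.
rank ∂_1 = 8, rank ∂_2 = 5 ⇒ b_1 = 14 − 8 − 5 = 1; all invariant factors of ∂_2 are 1 so no torsion. So H_1 = Z.
rank ∂_2 = 5, rank ∂_3 = 0 ⇒ b_2 = 5 − 5 − 0 = 0. So H_2 = 0.

H_0 = Z^2,  H_1 = Z,  H_2 = 0.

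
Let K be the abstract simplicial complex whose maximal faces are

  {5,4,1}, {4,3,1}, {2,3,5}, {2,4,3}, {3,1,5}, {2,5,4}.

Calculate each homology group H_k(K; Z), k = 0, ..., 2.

Order the vertices as 1 < 2 < 3 < 4 < 5. Listing each simplex with vertices in this order, K has dimension 2 with simplices:

  0-simplices (5): [1], [2], [3], [4], [5]
  1-simplices (9): [1,3], [1,4], [1,5], [2,3], [2,4], [2,5], [3,4], [3,5], [4,5]
  2-simplices (6): [1,3,4], [1,3,5], [1,4,5], [2,3,4], [2,3,5], [2,4,5]

giving chain groups C_0 ≅ Z^5, C_1 ≅ Z^9, C_2 ≅ Z^6.

∂_1: C_1 → C_0 maps an edge to its endpoints' difference, ∂[p,q] = q − p.
As a 5×9 matrix over Z this has rank 4, with invariant factors (1,1,1,1).

∂_2: C_2 → C_1 acts by ∂[p,q,r] = [q,r] − [p,r] + [p,q]. For instance
  ∂[2,3,4] = [3,4] − [2,4] + [2,3],
  ∂[1,3,5] = [3,5] − [1,5] + [1,3].
The 9×6 boundary matrix has rank 5 and Smith normal form diag(1,1,1,1,1).

Now H_k = ker ∂_k / im ∂_{k+1}, so:

  H_0: rank C_0 − rank ∂_1 = 5 − 4 = 1, and the invariant factors of ∂_1 are all 1, so H_0 = Z.
  H_1: rank ker ∂_1 − rank ∂_2 = (9 − 4) − 5 = 0, and the invariant factors of ∂_2 are all 1, so H_1 = 0.
  H_2: rank ker ∂_2 − rank ∂_3 = (6 − 5) − 0 = 1, and there is no ∂_3, so H_2 = Z.

As a check, the Euler characteristic is 5 − 9 + 6 = 2, which agrees with 1 − 0 + 1 = 2.
(K is a triangulation of the 2-sphere S^2.)

H_0 ≅ Z,  H_1 = 0,  H_2 ≅ Z.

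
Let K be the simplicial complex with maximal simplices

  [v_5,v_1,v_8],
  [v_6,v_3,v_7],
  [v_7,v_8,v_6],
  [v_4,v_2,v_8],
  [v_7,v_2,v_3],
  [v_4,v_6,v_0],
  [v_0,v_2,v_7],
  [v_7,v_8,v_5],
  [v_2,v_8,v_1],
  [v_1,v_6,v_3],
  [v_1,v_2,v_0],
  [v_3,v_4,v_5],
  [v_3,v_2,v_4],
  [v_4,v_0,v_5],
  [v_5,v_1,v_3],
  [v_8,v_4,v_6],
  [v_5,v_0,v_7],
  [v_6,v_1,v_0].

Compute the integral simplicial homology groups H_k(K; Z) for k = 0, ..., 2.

H_0 ≅ Z,  H_1 ≅ Z^2,  H_2 ≅ Z.

We work with the vertex ordering v_0 < v_1 < v_2 < v_3 < v_4 < v_5 < v_6 < v_7 < v_8. The simplices of K, each written with vertices in increasing order, are:

  0-simplices (9): [v_0], [v_1], [v_2], [v_3], [v_4], [v_5], [v_6], [v_7], [v_8]
  1-simplices (27): (27 of them)
  2-simplices (18): (18 of them)

so the chain groups are C_0 ≅ Z^9, C_1 ≅ Z^27, C_2 ≅ Z^18.

The boundary map ∂_1: C_1 → C_0 maps an edge to its endpoints' difference, ∂[p,q] = q − p.
This gives a 9×27 integer matrix of rank 8; reducing to Smith normal form yields diagonal entries (1,1,1,1,1,1,1,1).

∂_2: C_2 → C_1 maps a triangle to the signed sum of its edges. For instance
  ∂[v_1,v_2,v_8] = [v_2,v_8] − [v_1,v_8] + [v_1,v_2],
  ∂[v_1,v_5,v_8] = [v_5,v_8] − [v_1,v_8] + [v_1,v_5].
The resulting 27×18 matrix has rank 17, and its Smith normal form has invariant factors (1,1,1,1,1,1,1,1,1,1,1,1,1,1,1,1,1).

Now H_k = ker ∂_k / im ∂_{k+1}, so:

  H_0: rank C_0 − rank ∂_1 = 9 − 8 = 1, and the invariant factors of ∂_1 are all 1, so H_0 ≅ Z.
  H_1: rank ker ∂_1 − rank ∂_2 = (27 − 8) − 17 = 2, and the invariant factors of ∂_2 are all 1, so H_1 ≅ Z^2.
  H_2: rank ker ∂_2 − rank ∂_3 = (18 − 17) − 0 = 1, and there is no ∂_3, so H_2 ≅ Z.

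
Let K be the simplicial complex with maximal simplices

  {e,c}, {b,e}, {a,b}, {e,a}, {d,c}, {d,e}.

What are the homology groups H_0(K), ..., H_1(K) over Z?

Fix the vertex order a < b < c < d < e and write every simplex with vertices in increasing order. Then dim K = 1 and the simplices of K are:

  0-simplices (5): a, b, c, d, e
  1-simplices (6): ab, ae, be, cd, ce, de

so the chain groups are C_0 ≅ Z^5, C_1 ≅ Z^6.

The boundary map ∂_1: C_1 → C_0 is given by ∂[p,q] = [q] − [p]. For instance
  ∂ce = e − c.
This gives a 5×6 integer matrix of rank 4; reducing to Smith normal form yields diagonal entries (1,1,1,1).

Now H_k = ker ∂_k / im ∂_{k+1}, so:

  H_0: rank C_0 − rank ∂_1 = 5 − 4 = 1, and the invariant factors of ∂_1 are all 1, so H_0 ≅ Z.
  H_1: rank ker ∂_1 − rank ∂_2 = (6 − 4) − 0 = 2, and there is no ∂_2, so H_1 ≅ Z^2.

As a check, the Euler characteristic is 5 − 6 = -1, which agrees with 1 − 2 = -1.

H_0 = Z,  H_1 = Z^2.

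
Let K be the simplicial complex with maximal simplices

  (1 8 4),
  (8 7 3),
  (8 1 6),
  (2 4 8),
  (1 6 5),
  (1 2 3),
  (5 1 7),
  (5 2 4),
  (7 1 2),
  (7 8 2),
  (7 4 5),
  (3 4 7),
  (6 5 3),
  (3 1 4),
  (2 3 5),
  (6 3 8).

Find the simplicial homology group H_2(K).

Take the total order 1 < 2 < 3 < 4 < 5 < 6 < 7 < 8 on the vertex set. Then K (dimension 2) consists of the simplices:

  0-simplices (8): [1], [2], [3], [4], [5], [6], [7], [8]
  1-simplices (24): (24 of them)
  2-simplices (16): [1,2,3], [1,2,7], [1,3,4], [1,4,8], [1,5,6], [1,5,7], [1,6,8], [2,3,5], [2,4,5], [2,4,8], [2,7,8], [3,4,7], [3,5,6], [3,6,8], [3,7,8], [4,5,7]

Hence C_0 ≅ Z^8, C_1 ≅ Z^24, C_2 ≅ Z^16.

∂_1: C_1 → C_0 maps an edge to its endpoints' difference, ∂[p,q] = q − p.
The 8×24 boundary matrix has rank 7 and Smith normal form diag(1,1,1,1,1,1,1).

The boundary map ∂_2: C_2 → C_1 sends each 2-simplex [p,q,r] to [q,r] − [p,r] + [p,q]. For instance
  ∂[1,6,8] = [6,8] − [1,8] + [1,6],
  ∂[3,7,8] = [7,8] − [3,8] + [3,7].
This gives a 24×16 integer matrix of rank 15; reducing to Smith normal form yields diagonal entries (1,1,1,1,1,1,1,1,1,1,1,1,1,1,1).

Computing H_k = (kernel of ∂_k) / (image of ∂_{k+1}):

  H_2: rank ker ∂_2 − rank ∂_3 = (16 − 15) − 0 = 1, and there is no ∂_3, so H_2 ≅ Z.

(K is a triangulation of the torus T^2.)

H_2 ≅ Z.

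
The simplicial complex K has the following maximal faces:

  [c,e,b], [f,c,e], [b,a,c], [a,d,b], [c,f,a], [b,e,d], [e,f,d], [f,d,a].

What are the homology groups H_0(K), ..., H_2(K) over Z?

H_0 = Z,  H_1 = 0,  H_2 = Z.

Take the total order a < b < c < d < e < f on the vertex set. Then K (dimension 2) consists of the simplices:

  0-simplices (6): a, b, c, d, e, f
  1-simplices (12): ab, ac, ad, af, bc, bd, be, ce, cf, de, df, ef
  2-simplices (8): abc, abd, acf, adf, bce, bde, cef, def

giving chain groups C_0 ≅ Z^6, C_1 ≅ Z^12, C_2 ≅ Z^8.

∂_1: C_1 → C_0 is given by ∂[p,q] = [q] − [p].
The resulting 6×12 matrix has rank 5, and its Smith normal form has invariant factors (1,1,1,1,1).

The boundary map ∂_2: C_2 → C_1 maps a triangle to the signed sum of its edges. For instance
  ∂cef = ef − cf + ce,
  ∂def = ef − df + de.
This gives a 12×8 integer matrix of rank 7; reducing to Smith normal form yields diagonal entries (1,1,1,1,1,1,1).

Computing H_k = (kernel of ∂_k) / (image of ∂_{k+1}):

  H_0: rank C_0 − rank ∂_1 = 6 − 5 = 1, and the invariant factors of ∂_1 are all 1, so H_0 ≅ Z.
  H_1: rank ker ∂_1 − rank ∂_2 = (12 − 5) − 7 = 0, and the invariant factors of ∂_2 are all 1, so H_1 ≅ 0.
  H_2: rank ker ∂_2 − rank ∂_3 = (8 − 7) − 0 = 1, and there is no ∂_3, so H_2 ≅ Z.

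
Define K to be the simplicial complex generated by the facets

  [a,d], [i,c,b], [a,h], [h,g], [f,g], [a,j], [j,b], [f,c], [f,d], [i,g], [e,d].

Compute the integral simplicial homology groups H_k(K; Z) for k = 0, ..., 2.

Order the vertices as a < b < c < d < e < f < g < h < i < j. Listing each simplex with vertices in this order, K has dimension 2 with simplices:

  0-simplices (10): a, b, c, d, e, f, g, h, i, j
  1-simplices (13): ad, ah, aj, bc, bi, bj, cf, ci, de, df, fg, gh, gi
  2-simplices (1): bci

giving chain groups C_0 ≅ Z^10, C_1 ≅ Z^13, C_2 ≅ Z^1.

∂_1: C_1 → C_0 is given by ∂[p,q] = [q] − [p]. For instance
  ∂bi = i − b.
This gives a 10×13 integer matrix of rank 9; reducing to Smith normal form yields diagonal entries (1,1,1,1,1,1,1,1,1).

The boundary map ∂_2: C_2 → C_1 acts by ∂[p,q,r] = [q,r] − [p,r] + [p,q]. For instance
  ∂bci = ci − bi + bc.
The resulting 13×1 matrix has rank 1, and its Smith normal form has invariant factors (1).

From H_k ≅ ker(∂_k) / im(∂_{k+1}) we obtain:

  H_0: rank C_0 − rank ∂_1 = 10 − 9 = 1, and the invariant factors of ∂_1 are all 1, so H_0 ≅ Z.
  H_1: rank ker ∂_1 − rank ∂_2 = (13 − 9) − 1 = 3, and the invariant factors of ∂_2 are all 1, so H_1 ≅ Z^3.
  H_2: rank ker ∂_2 − rank ∂_3 = (1 − 1) − 0 = 0, and there is no ∂_3, so H_2 ≅ 0.

H_0 = Z,  H_1 = Z^3,  H_2 = 0.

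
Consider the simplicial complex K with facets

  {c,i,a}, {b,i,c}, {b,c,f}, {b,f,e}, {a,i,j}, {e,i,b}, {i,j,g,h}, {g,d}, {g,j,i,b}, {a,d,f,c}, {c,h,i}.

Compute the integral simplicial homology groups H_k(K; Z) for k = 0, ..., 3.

H_0 ≅ Z,  H_1 ≅ Z,  H_2 = 0,  H_3 = 0.

K has 10 vertices, 25 edges, 18 triangles, 3 3-simplices.
rank ∂_0 = 0, rank ∂_1 = 9 ⇒ b_0 = 10 − 0 − 9 = 1; all invariant factors of ∂_1 are 1 so no torsion. So H_0 = Z.
rank ∂_1 = 9, rank ∂_2 = 15 ⇒ b_1 = 25 − 9 − 15 = 1; all invariant factors of ∂_2 are 1 so no torsion. So H_1 = Z.
rank ∂_2 = 15, rank ∂_3 = 3 ⇒ b_2 = 18 − 15 − 3 = 0; all invariant factors of ∂_3 are 1 so no torsion. So H_2 = 0.
rank ∂_3 = 3, rank ∂_4 = 0 ⇒ b_3 = 3 − 3 − 0 = 0. So H_3 = 0.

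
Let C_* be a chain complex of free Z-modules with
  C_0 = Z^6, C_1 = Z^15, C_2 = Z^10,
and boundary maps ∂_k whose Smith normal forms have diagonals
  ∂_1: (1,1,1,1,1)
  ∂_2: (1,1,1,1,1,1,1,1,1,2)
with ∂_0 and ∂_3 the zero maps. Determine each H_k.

H_0: b_0 = 6 − 0 − 5 = 1; torsion from ∂_1 factors > 1: none. So H_0 ≅ Z.
H_1: b_1 = 15 − 5 − 10 = 0; torsion from ∂_2 factors > 1: [2]. So H_1 ≅ Z/2.
H_2: b_2 = 10 − 10 − 0 = 0; torsion from ∂_3 factors > 1: none. So H_2 ≅ 0.

H_0 ≅ Z,  H_1 ≅ Z/2,  H_2 = 0.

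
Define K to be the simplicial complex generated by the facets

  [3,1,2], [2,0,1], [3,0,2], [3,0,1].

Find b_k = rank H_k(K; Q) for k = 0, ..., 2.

We work with the vertex ordering 0 < 1 < 2 < 3. The simplices of K, each written with vertices in increasing order, are:

  0-simplices (4): [0], [1], [2], [3]
  1-simplices (6): [0,1], [0,2], [0,3], [1,2], [1,3], [2,3]
  2-simplices (4): [0,1,2], [0,1,3], [0,2,3], [1,2,3]

so the chain groups are C_0 ≅ Z^4, C_1 ≅ Z^6, C_2 ≅ Z^4.

The boundary map ∂_1: C_1 → C_0 sends each edge [p,q] (with p < q) to q − p. For instance
  ∂[0,2] = [2] − [0].
This gives a 4×6 integer matrix of rank 3; reducing to Smith normal form yields diagonal entries (1,1,1).

The boundary map ∂_2: C_2 → C_1 acts by ∂[p,q,r] = [q,r] − [p,r] + [p,q]. For instance
  ∂[0,2,3] = [2,3] − [0,3] + [0,2],
  ∂[0,1,2] = [1,2] − [0,2] + [0,1].
As a 6×4 matrix over Z this has rank 3, with invariant factors (1,1,1).

Computing H_k = (kernel of ∂_k) / (image of ∂_{k+1}):

  H_0: rank C_0 − rank ∂_1 = 4 − 3 = 1, and the invariant factors of ∂_1 are all 1, so H_0 ≅ Z.
  H_1: rank ker ∂_1 − rank ∂_2 = (6 − 3) − 3 = 0, and the invariant factors of ∂_2 are all 1, so H_1 ≅ 0.
  H_2: rank ker ∂_2 − rank ∂_3 = (4 − 3) − 0 = 1, and there is no ∂_3, so H_2 ≅ Z.

Hence the Betti numbers are b_0 = 1, b_1 = 0, b_2 = 1.

b_0 = 1, b_1 = 0, b_2 = 1.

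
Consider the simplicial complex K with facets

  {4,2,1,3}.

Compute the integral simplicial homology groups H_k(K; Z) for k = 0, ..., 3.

K has 4 vertices, 6 edges, 4 triangles, 1 3-simplex.
rank ∂_0 = 0, rank ∂_1 = 3 ⇒ b_0 = 4 − 0 − 3 = 1; all invariant factors of ∂_1 are 1 so no torsion. So H_0 = Z.
rank ∂_1 = 3, rank ∂_2 = 3 ⇒ b_1 = 6 − 3 − 3 = 0; all invariant factors of ∂_2 are 1 so no torsion. So H_1 = 0.
rank ∂_2 = 3, rank ∂_3 = 1 ⇒ b_2 = 4 − 3 − 1 = 0; all invariant factors of ∂_3 are 1 so no torsion. So H_2 = 0.
rank ∂_3 = 1, rank ∂_4 = 0 ⇒ b_3 = 1 − 1 − 0 = 0. So H_3 = 0.

H_0 = Z,  H_1 = 0,  H_2 = 0,  H_3 = 0.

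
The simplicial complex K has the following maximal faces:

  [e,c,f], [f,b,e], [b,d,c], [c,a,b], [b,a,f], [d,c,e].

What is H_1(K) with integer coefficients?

We work with the vertex ordering a < b < c < d < e < f. The simplices of K, each written with vertices in increasing order, are:

  0-simplices (6): a, b, c, d, e, f
  1-simplices (12): ab, ac, af, bc, bd, be, bf, cd, ce, cf, de, ef
  2-simplices (6): abc, abf, bcd, bef, cde, cef

Hence C_0 ≅ Z^6, C_1 ≅ Z^12, C_2 ≅ Z^6.

The boundary map ∂_1: C_1 → C_0 is given by ∂[p,q] = [q] − [p]. For instance
  ∂be = e − b.
As a 6×12 matrix over Z this has rank 5, with invariant factors (1,1,1,1,1).

∂_2: C_2 → C_1 maps a triangle to the signed sum of its edges. For instance
  ∂bef = ef − bf + be,
  ∂abc = bc − ac + ab.
The resulting 12×6 matrix has rank 6, and its Smith normal form has invariant factors (1,1,1,1,1,1).

Reading off H_k = ker ∂_k / im ∂_{k+1}:

  H_1: rank ker ∂_1 − rank ∂_2 = (12 − 5) − 6 = 1, and the invariant factors of ∂_2 are all 1, so H_1 ≅ Z.

H_1 = Z.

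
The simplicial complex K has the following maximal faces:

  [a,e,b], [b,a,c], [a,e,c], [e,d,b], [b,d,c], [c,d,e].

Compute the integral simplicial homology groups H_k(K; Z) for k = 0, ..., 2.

H_0 ≅ Z,  H_1 = 0,  H_2 ≅ Z.

We work with the vertex ordering a < b < c < d < e. The simplices of K, each written with vertices in increasing order, are:

  0-simplices (5): a, b, c, d, e
  1-simplices (9): ab, ac, ae, bc, bd, be, cd, ce, de
  2-simplices (6): abc, abe, ace, bcd, bde, cde

Hence C_0 ≅ Z^5, C_1 ≅ Z^9, C_2 ≅ Z^6.

∂_1: C_1 → C_0 maps an edge to its endpoints' difference, ∂[p,q] = q − p. For instance
  ∂ce = e − c.
This gives a 5×9 integer matrix of rank 4; reducing to Smith normal form yields diagonal entries (1,1,1,1).

The boundary map ∂_2: C_2 → C_1 maps a triangle to the signed sum of its edges. For instance
  ∂abc = bc − ac + ab,
  ∂bde = de − be + bd.
As a 9×6 matrix over Z this has rank 5, with invariant factors (1,1,1,1,1).

Now H_k = ker ∂_k / im ∂_{k+1}, so:

  H_0: rank C_0 − rank ∂_1 = 5 − 4 = 1, and the invariant factors of ∂_1 are all 1, so H_0 = Z.
  H_1: rank ker ∂_1 − rank ∂_2 = (9 − 4) − 5 = 0, and the invariant factors of ∂_2 are all 1, so H_1 = 0.
  H_2: rank ker ∂_2 − rank ∂_3 = (6 − 5) − 0 = 1, and there is no ∂_3, so H_2 = Z.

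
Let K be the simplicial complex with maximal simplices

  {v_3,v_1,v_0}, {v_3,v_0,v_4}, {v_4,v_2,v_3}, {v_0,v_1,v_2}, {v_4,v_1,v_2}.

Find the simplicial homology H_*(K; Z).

Order the vertices as v_0 < v_1 < v_2 < v_3 < v_4. Listing each simplex with vertices in this order, K has dimension 2 with simplices:

  0-simplices (5): [v_0], [v_1], [v_2], [v_3], [v_4]
  1-simplices (10): [v_0,v_1], [v_0,v_2], [v_0,v_3], [v_0,v_4], [v_1,v_2], [v_1,v_3], [v_1,v_4], [v_2,v_3], [v_2,v_4], [v_3,v_4]
  2-simplices (5): [v_0,v_1,v_2], [v_0,v_1,v_3], [v_0,v_3,v_4], [v_1,v_2,v_4], [v_2,v_3,v_4]

Hence C_0 ≅ Z^5, C_1 ≅ Z^10, C_2 ≅ Z^5.

Boundary ∂_1: C_1 → C_0 is given by ∂[p,q] = [q] − [p]. For instance
  ∂[v_3,v_4] = [v_4] − [v_3].
This gives a 5×10 integer matrix of rank 4; reducing to Smith normal form yields diagonal entries (1,1,1,1).

The boundary map ∂_2: C_2 → C_1 acts by ∂[p,q,r] = [q,r] − [p,r] + [p,q]. For instance
  ∂[v_2,v_3,v_4] = [v_3,v_4] − [v_2,v_4] + [v_2,v_3],
  ∂[v_0,v_3,v_4] = [v_3,v_4] − [v_0,v_4] + [v_0,v_3].
As a 10×5 matrix over Z this has rank 5, with invariant factors (1,1,1,1,1).

Computing H_k = (kernel of ∂_k) / (image of ∂_{k+1}):

  H_0: rank C_0 − rank ∂_1 = 5 − 4 = 1, and the invariant factors of ∂_1 are all 1, so H_0 = Z.
  H_1: rank ker ∂_1 − rank ∂_2 = (10 − 4) − 5 = 1, and the invariant factors of ∂_2 are all 1, so H_1 = Z.
  H_2: rank ker ∂_2 − rank ∂_3 = (5 − 5) − 0 = 0, and there is no ∂_3, so H_2 = 0.

As a check, the Euler characteristic is 5 − 10 + 5 = 0, which agrees with 1 − 1 + 0 = 0.
(K is a triangulation of the Möbius band.)

H_0 ≅ Z,  H_1 ≅ Z,  H_2 = 0.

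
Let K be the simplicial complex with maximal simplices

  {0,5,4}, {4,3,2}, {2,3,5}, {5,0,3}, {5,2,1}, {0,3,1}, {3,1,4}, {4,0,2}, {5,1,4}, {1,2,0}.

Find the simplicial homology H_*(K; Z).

We work with the vertex ordering 0 < 1 < 2 < 3 < 4 < 5. The simplices of K, each written with vertices in increasing order, are:

  0-simplices (6): [0], [1], [2], [3], [4], [5]
  1-simplices (15): [0,1], [0,2], [0,3], [0,4], [0,5], [1,2], [1,3], [1,4], [1,5], [2,3], [2,4], [2,5], [3,4], [3,5], [4,5]
  2-simplices (10): [0,1,2], [0,1,3], [0,2,4], [0,3,5], [0,4,5], [1,2,5], [1,3,4], [1,4,5], [2,3,4], [2,3,5]

so the chain groups are C_0 ≅ Z^6, C_1 ≅ Z^15, C_2 ≅ Z^10.

The boundary map ∂_1: C_1 → C_0 is given by ∂[p,q] = [q] − [p].
The 6×15 boundary matrix has rank 5 and Smith normal form diag(1,1,1,1,1).

Boundary ∂_2: C_2 → C_1 maps a triangle to the signed sum of its edges. For instance
  ∂[1,4,5] = [4,5] − [1,5] + [1,4],
  ∂[0,3,5] = [3,5] − [0,5] + [0,3].
This gives a 15×10 integer matrix of rank 10; reducing to Smith normal form yields diagonal entries (1,1,1,1,1,1,1,1,1,2).

Computing H_k = (kernel of ∂_k) / (image of ∂_{k+1}):

  H_0: rank C_0 − rank ∂_1 = 6 − 5 = 1, and the invariant factors of ∂_1 are all 1, so H_0 = Z.
  H_1: rank ker ∂_1 − rank ∂_2 = (15 − 5) − 10 = 0, and ∂_2 has invariant factor 2 > 1, so H_1 = Z/2Z.
  H_2: rank ker ∂_2 − rank ∂_3 = (10 − 10) − 0 = 0, and there is no ∂_3, so H_2 = 0.

H_0 ≅ Z,  H_1 ≅ Z/2Z,  H_2 = 0.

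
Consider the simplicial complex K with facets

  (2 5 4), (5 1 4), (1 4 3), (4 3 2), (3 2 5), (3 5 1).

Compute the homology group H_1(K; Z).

We work with the vertex ordering 1 < 2 < 3 < 4 < 5. The simplices of K, each written with vertices in increasing order, are:

  0-simplices (5): [1], [2], [3], [4], [5]
  1-simplices (9): [1,3], [1,4], [1,5], [2,3], [2,4], [2,5], [3,4], [3,5], [4,5]
  2-simplices (6): [1,3,4], [1,3,5], [1,4,5], [2,3,4], [2,3,5], [2,4,5]

giving chain groups C_0 ≅ Z^5, C_1 ≅ Z^9, C_2 ≅ Z^6.

The boundary map ∂_1: C_1 → C_0 sends each edge [p,q] (with p < q) to q − p. For instance
  ∂[2,3] = [3] − [2].
The resulting 5×9 matrix has rank 4, and its Smith normal form has invariant factors (1,1,1,1).

The boundary map ∂_2: C_2 → C_1 sends each 2-simplex [p,q,r] to [q,r] − [p,r] + [p,q]. For instance
  ∂[1,3,5] = [3,5] − [1,5] + [1,3],
  ∂[2,3,5] = [3,5] − [2,5] + [2,3].
The 9×6 boundary matrix has rank 5 and Smith normal form diag(1,1,1,1,1).

Now H_k = ker ∂_k / im ∂_{k+1}, so:

  H_1: rank ker ∂_1 − rank ∂_2 = (9 − 4) − 5 = 0, and the invariant factors of ∂_2 are all 1, so H_1 = 0.

(K is a triangulation of the 2-sphere S^2.)

H_1 = 0.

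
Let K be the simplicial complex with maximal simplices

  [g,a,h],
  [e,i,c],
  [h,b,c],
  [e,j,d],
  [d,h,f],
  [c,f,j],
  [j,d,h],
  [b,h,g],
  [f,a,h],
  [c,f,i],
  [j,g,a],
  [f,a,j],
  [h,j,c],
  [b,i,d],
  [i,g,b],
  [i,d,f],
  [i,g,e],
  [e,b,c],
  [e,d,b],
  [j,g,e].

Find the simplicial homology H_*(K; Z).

H_0 = Z,  H_1 = Z × Z/2,  H_2 = 0.

Fix the vertex order a < b < c < d < e < f < g < h < i < j and write every simplex with vertices in increasing order. Then dim K = 2 and the simplices of K are:

  0-simplices (10): a, b, c, d, e, f, g, h, i, j
  1-simplices (30): af, ag, ah, aj, bc, bd, be, bg, bh, bi, ce, cf, ch, ci, cj, de, df, dh, di, dj, eg, ei, ej, fh, fi, fj, gh, gi, gj, hj
  2-simplices (20): afh, afj, agh, agj, bce, bch, bde, bdi, bgh, bgi, cei, cfi, cfj, chj, dej, dfh, dfi, dhj, egi, egj

Hence C_0 ≅ Z^10, C_1 ≅ Z^30, C_2 ≅ Z^20.

The boundary map ∂_1: C_1 → C_0 is given by ∂[p,q] = [q] − [p]. For instance
  ∂bi = i − b.
The 10×30 boundary matrix has rank 9 and Smith normal form diag(1,1,1,1,1,1,1,1,1).

∂_2: C_2 → C_1 sends each 2-simplex [p,q,r] to [q,r] − [p,r] + [p,q]. For instance
  ∂bgi = gi − bi + bg,
  ∂cei = ei − ci + ce.
This gives a 30×20 integer matrix of rank 20; reducing to Smith normal form yields diagonal entries (1,1,1,1,1,1,1,1,1,1,1,1,1,1,1,1,1,1,1,2).

Reading off H_k = ker ∂_k / im ∂_{k+1}:

  H_0: rank C_0 − rank ∂_1 = 10 − 9 = 1, and the invariant factors of ∂_1 are all 1, so H_0 = Z.
  H_1: rank ker ∂_1 − rank ∂_2 = (30 − 9) − 20 = 1, and ∂_2 has invariant factor 2 > 1, so H_1 = Z × Z/2.
  H_2: rank ker ∂_2 − rank ∂_3 = (20 − 20) − 0 = 0, and there is no ∂_3, so H_2 = 0.

(K is a triangulation of the Klein bottle.)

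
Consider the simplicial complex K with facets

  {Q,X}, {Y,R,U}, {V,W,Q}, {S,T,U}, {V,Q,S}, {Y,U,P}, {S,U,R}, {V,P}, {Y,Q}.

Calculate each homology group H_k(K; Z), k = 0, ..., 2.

H_0 = Z,  H_1 = Z^2,  H_2 = 0.

K has 10 vertices, 17 edges, 6 triangles.
rank ∂_0 = 0, rank ∂_1 = 9 ⇒ b_0 = 10 − 0 − 9 = 1; all invariant factors of ∂_1 are 1 so no torsion. So H_0 = Z.
rank ∂_1 = 9, rank ∂_2 = 6 ⇒ b_1 = 17 − 9 − 6 = 2; all invariant factors of ∂_2 are 1 so no torsion. So H_1 = Z^2.
rank ∂_2 = 6, rank ∂_3 = 0 ⇒ b_2 = 6 − 6 − 0 = 0. So H_2 = 0.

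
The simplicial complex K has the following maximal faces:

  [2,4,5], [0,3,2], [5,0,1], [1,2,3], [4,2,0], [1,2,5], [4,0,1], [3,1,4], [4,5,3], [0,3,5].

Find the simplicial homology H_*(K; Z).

H_0 = Z,  H_1 = Z_2,  H_2 = 0.

Take the total order 0 < 1 < 2 < 3 < 4 < 5 on the vertex set. Then K (dimension 2) consists of the simplices:

  0-simplices (6): [0], [1], [2], [3], [4], [5]
  1-simplices (15): [0,1], [0,2], [0,3], [0,4], [0,5], [1,2], [1,3], [1,4], [1,5], [2,3], [2,4], [2,5], [3,4], [3,5], [4,5]
  2-simplices (10): [0,1,4], [0,1,5], [0,2,3], [0,2,4], [0,3,5], [1,2,3], [1,2,5], [1,3,4], [2,4,5], [3,4,5]

giving chain groups C_0 ≅ Z^6, C_1 ≅ Z^15, C_2 ≅ Z^10.

∂_1: C_1 → C_0 sends each edge [p,q] (with p < q) to q − p.
This gives a 6×15 integer matrix of rank 5; reducing to Smith normal form yields diagonal entries (1,1,1,1,1).

∂_2: C_2 → C_1 maps a triangle to the signed sum of its edges. For instance
  ∂[1,3,4] = [3,4] − [1,4] + [1,3],
  ∂[0,3,5] = [3,5] − [0,5] + [0,3].
As a 15×10 matrix over Z this has rank 10, with invariant factors (1,1,1,1,1,1,1,1,1,2).

Computing H_k = (kernel of ∂_k) / (image of ∂_{k+1}):

  H_0: rank C_0 − rank ∂_1 = 6 − 5 = 1, and the invariant factors of ∂_1 are all 1, so H_0 = Z.
  H_1: rank ker ∂_1 − rank ∂_2 = (15 − 5) − 10 = 0, and ∂_2 has invariant factor 2 > 1, so H_1 = Z_2.
  H_2: rank ker ∂_2 − rank ∂_3 = (10 − 10) − 0 = 0, and there is no ∂_3, so H_2 = 0.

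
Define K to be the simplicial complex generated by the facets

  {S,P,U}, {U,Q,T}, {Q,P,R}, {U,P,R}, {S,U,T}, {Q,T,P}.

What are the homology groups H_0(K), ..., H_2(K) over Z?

Fix the vertex order P < Q < R < S < T < U and write every simplex with vertices in increasing order. Then dim K = 2 and the simplices of K are:

  0-simplices (6): P, Q, R, S, T, U
  1-simplices (12): PQ, PR, PS, PT, PU, QR, QT, QU, RU, ST, SU, TU
  2-simplices (6): PQR, PQT, PRU, PSU, QTU, STU

Hence C_0 ≅ Z^6, C_1 ≅ Z^12, C_2 ≅ Z^6.

The boundary map ∂_1: C_1 → C_0 sends each edge [p,q] (with p < q) to q − p.
This gives a 6×12 integer matrix of rank 5; reducing to Smith normal form yields diagonal entries (1,1,1,1,1).

The boundary map ∂_2: C_2 → C_1 sends each 2-simplex [p,q,r] to [q,r] − [p,r] + [p,q]. For instance
  ∂PQR = QR − PR + PQ,
  ∂PQT = QT − PT + PQ.
The 12×6 boundary matrix has rank 6 and Smith normal form diag(1,1,1,1,1,1).

Reading off H_k = ker ∂_k / im ∂_{k+1}:

  H_0: rank C_0 − rank ∂_1 = 6 − 5 = 1, and the invariant factors of ∂_1 are all 1, so H_0 ≅ Z.
  H_1: rank ker ∂_1 − rank ∂_2 = (12 − 5) − 6 = 1, and the invariant factors of ∂_2 are all 1, so H_1 ≅ Z.
  H_2: rank ker ∂_2 − rank ∂_3 = (6 − 6) − 0 = 0, and there is no ∂_3, so H_2 ≅ 0.

As a check, the Euler characteristic is 6 − 12 + 6 = 0, which agrees with 1 − 1 + 0 = 0.

H_0 ≅ Z,  H_1 ≅ Z,  H_2 = 0.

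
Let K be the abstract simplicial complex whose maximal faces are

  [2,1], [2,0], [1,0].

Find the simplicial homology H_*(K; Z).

H_0 = Z,  H_1 = Z.

Order the vertices as 0 < 1 < 2. Listing each simplex with vertices in this order, K has dimension 1 with simplices:

  0-simplices (3): [0], [1], [2]
  1-simplices (3): [0,1], [0,2], [1,2]

giving chain groups C_0 ≅ Z^3, C_1 ≅ Z^3.

Boundary ∂_1: C_1 → C_0 is given by ∂[p,q] = [q] − [p]. For instance
  ∂[0,1] = [1] − [0].
The 3×3 boundary matrix has rank 2 and Smith normal form diag(1,1).

Computing H_k = (kernel of ∂_k) / (image of ∂_{k+1}):

  H_0: rank C_0 − rank ∂_1 = 3 − 2 = 1, and the invariant factors of ∂_1 are all 1, so H_0 = Z.
  H_1: rank ker ∂_1 − rank ∂_2 = (3 − 2) − 0 = 1, and there is no ∂_2, so H_1 = Z.

As a check, the Euler characteristic is 3 − 3 = 0, which agrees with 1 − 1 = 0.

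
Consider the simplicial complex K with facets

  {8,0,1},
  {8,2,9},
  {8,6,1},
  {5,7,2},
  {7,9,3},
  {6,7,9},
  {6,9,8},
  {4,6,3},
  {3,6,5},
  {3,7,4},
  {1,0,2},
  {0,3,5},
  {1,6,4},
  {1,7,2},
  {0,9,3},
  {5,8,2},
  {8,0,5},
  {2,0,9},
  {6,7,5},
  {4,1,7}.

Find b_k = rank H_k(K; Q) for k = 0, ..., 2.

b_0 = 1, b_1 = 1, b_2 = 0.

We work with the vertex ordering 0 < 1 < 2 < 3 < 4 < 5 < 6 < 7 < 8 < 9. The simplices of K, each written with vertices in increasing order, are:

  0-simplices (10): [0], [1], [2], [3], [4], [5], [6], [7], [8], [9]
  1-simplices (30): (30 of them)
  2-simplices (20): (20 of them)

giving chain groups C_0 ≅ Z^10, C_1 ≅ Z^30, C_2 ≅ Z^20.

Boundary ∂_1: C_1 → C_0 maps an edge to its endpoints' difference, ∂[p,q] = q − p.
This gives a 10×30 integer matrix of rank 9; reducing to Smith normal form yields diagonal entries (1,1,1,1,1,1,1,1,1).

The boundary map ∂_2: C_2 → C_1 sends each 2-simplex [p,q,r] to [q,r] − [p,r] + [p,q]. For instance
  ∂[0,5,8] = [5,8] − [0,8] + [0,5],
  ∂[2,5,8] = [5,8] − [2,8] + [2,5].
As a 30×20 matrix over Z this has rank 20, with invariant factors (1,1,1,1,1,1,1,1,1,1,1,1,1,1,1,1,1,1,1,2).

Computing H_k = (kernel of ∂_k) / (image of ∂_{k+1}):

  H_0: rank C_0 − rank ∂_1 = 10 − 9 = 1, and the invariant factors of ∂_1 are all 1, so H_0 ≅ Z.
  H_1: rank ker ∂_1 − rank ∂_2 = (30 − 9) − 20 = 1, and ∂_2 has invariant factor 2 > 1, so H_1 ≅ Z ⊕ Z_2.
  H_2: rank ker ∂_2 − rank ∂_3 = (20 − 20) − 0 = 0, and there is no ∂_3, so H_2 ≅ 0.

As a check, the Euler characteristic is 10 − 30 + 20 = 0, which agrees with 1 − 1 + 0 = 0.

Hence the Betti numbers are b_0 = 1, b_1 = 1, b_2 = 0.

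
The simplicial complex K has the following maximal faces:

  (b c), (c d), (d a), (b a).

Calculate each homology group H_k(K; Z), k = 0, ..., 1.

We work with the vertex ordering a < b < c < d. The simplices of K, each written with vertices in increasing order, are:

  0-simplices (4): a, b, c, d
  1-simplices (4): ab, ad, bc, cd

so the chain groups are C_0 ≅ Z^4, C_1 ≅ Z^4.

The boundary map ∂_1: C_1 → C_0 is given by ∂[p,q] = [q] − [p]. For instance
  ∂ab = b − a.
As a 4×4 matrix over Z this has rank 3, with invariant factors (1,1,1).

Reading off H_k = ker ∂_k / im ∂_{k+1}:

  H_0: rank C_0 − rank ∂_1 = 4 − 3 = 1, and the invariant factors of ∂_1 are all 1, so H_0 ≅ Z.
  H_1: rank ker ∂_1 − rank ∂_2 = (4 − 3) − 0 = 1, and there is no ∂_2, so H_1 ≅ Z.

(K is a triangulation of the circle S^1.)

H_0 = Z,  H_1 = Z.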